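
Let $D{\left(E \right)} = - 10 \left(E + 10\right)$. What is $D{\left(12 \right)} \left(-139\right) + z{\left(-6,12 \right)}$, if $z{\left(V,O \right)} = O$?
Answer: $30592$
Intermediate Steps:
$D{\left(E \right)} = -100 - 10 E$ ($D{\left(E \right)} = - 10 \left(10 + E\right) = -100 - 10 E$)
$D{\left(12 \right)} \left(-139\right) + z{\left(-6,12 \right)} = \left(-100 - 120\right) \left(-139\right) + 12 = \left(-220\right) \left(-139\right) + 12 = 30580 + 12 = 30592$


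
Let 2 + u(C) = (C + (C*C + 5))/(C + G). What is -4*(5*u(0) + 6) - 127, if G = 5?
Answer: -131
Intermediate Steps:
u(C) = -2 + (5 + C + C²)/(5 + C) (u(C) = -2 + (C + (C*C + 5))/(C + 5) = -2 + (C + (C² + 5))/(5 + C) = -2 + (C + (5 + C²))/(5 + C) = -2 + (5 + C + C²)/(5 + C))
-4*(5*u(0) + 6) - 127 = -4*(5*((-5 + 0² - 1*0)/(5 + 0)) + 6) - 127 = -4*(5*((-5 + 0 + 0)/5) + 6) - 127 = -4*(5*((⅕)*(-5)) + 6) - 127 = -4*(5*(-1) + 6) - 127 = -4*(-5 + 6) - 127 = -4*1 - 127 = -4 - 127 = -131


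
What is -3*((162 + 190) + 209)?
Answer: -1683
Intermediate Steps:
-3*((162 + 190) + 209) = -3*(352 + 209) = -3*561 = -1683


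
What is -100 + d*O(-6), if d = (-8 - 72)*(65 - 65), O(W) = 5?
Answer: -100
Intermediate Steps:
d = 0 (d = -80*0 = 0)
-100 + d*O(-6) = -100 + 0*5 = -100 + 0 = -100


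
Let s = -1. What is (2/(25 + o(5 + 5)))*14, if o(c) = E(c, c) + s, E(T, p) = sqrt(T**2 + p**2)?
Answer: 84/47 - 35*sqrt(2)/47 ≈ 0.73410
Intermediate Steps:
o(c) = -1 + sqrt(2)*sqrt(c**2) (o(c) = sqrt(c**2 + c**2) - 1 = sqrt(2*c**2) - 1 = sqrt(2)*sqrt(c**2) - 1 = -1 + sqrt(2)*sqrt(c**2))
(2/(25 + o(5 + 5)))*14 = (2/(25 + (-1 + sqrt(2)*sqrt((5 + 5)**2))))*14 = (2/(25 + (-1 + sqrt(2)*sqrt(10**2))))*14 = (2/(25 + (-1 + sqrt(2)*sqrt(100))))*14 = (2/(25 + (-1 + sqrt(2)*10)))*14 = (2/(25 + (-1 + 10*sqrt(2))))*14 = (2/(24 + 10*sqrt(2)))*14 = 28/(24 + 10*sqrt(2))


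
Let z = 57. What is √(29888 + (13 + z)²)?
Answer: 2*√8697 ≈ 186.52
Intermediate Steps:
√(29888 + (13 + z)²) = √(29888 + (13 + 57)²) = √(29888 + 70²) = √(29888 + 4900) = √34788 = 2*√8697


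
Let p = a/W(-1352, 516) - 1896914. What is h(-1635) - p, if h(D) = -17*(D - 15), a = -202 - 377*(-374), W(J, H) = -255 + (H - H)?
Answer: 163668872/85 ≈ 1.9255e+6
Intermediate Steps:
W(J, H) = -255 (W(J, H) = -255 + 0 = -255)
a = 140796 (a = -202 + 140998 = 140796)
h(D) = 255 - 17*D (h(D) = -17*(-15 + D) = 255 - 17*D)
p = -161284622/85 (p = 140796/(-255) - 1896914 = 140796*(-1/255) - 1896914 = -46932/85 - 1896914 = -161284622/85 ≈ -1.8975e+6)
h(-1635) - p = (255 - 17*(-1635)) - 1*(-161284622/85) = (255 + 27795) + 161284622/85 = 28050 + 161284622/85 = 163668872/85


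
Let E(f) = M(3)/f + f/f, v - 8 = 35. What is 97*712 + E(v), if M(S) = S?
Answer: 2969798/43 ≈ 69065.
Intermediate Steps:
v = 43 (v = 8 + 35 = 43)
E(f) = 1 + 3/f (E(f) = 3/f + f/f = 3/f + 1 = 1 + 3/f)
97*712 + E(v) = 97*712 + (3 + 43)/43 = 69064 + (1/43)*46 = 69064 + 46/43 = 2969798/43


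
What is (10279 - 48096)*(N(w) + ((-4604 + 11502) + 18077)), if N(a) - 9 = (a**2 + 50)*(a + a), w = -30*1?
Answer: 1210749072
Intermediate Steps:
w = -30
N(a) = 9 + 2*a*(50 + a**2) (N(a) = 9 + (a**2 + 50)*(a + a) = 9 + (50 + a**2)*(2*a) = 9 + 2*a*(50 + a**2))
(10279 - 48096)*(N(w) + ((-4604 + 11502) + 18077)) = (10279 - 48096)*((9 + 2*(-30)**3 + 100*(-30)) + ((-4604 + 11502) + 18077)) = -37817*((9 + 2*(-27000) - 3000) + (6898 + 18077)) = -37817*((9 - 54000 - 3000) + 24975) = -37817*(-56991 + 24975) = -37817*(-32016) = 1210749072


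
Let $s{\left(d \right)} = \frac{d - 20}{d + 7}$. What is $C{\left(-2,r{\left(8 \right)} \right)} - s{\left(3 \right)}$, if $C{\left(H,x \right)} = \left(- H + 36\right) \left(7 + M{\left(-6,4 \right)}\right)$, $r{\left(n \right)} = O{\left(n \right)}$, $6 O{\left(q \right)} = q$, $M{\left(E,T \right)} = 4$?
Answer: $\frac{4197}{10} \approx 419.7$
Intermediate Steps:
$O{\left(q \right)} = \frac{q}{6}$
$s{\left(d \right)} = \frac{-20 + d}{7 + d}$
$r{\left(n \right)} = \frac{n}{6}$
$C{\left(H,x \right)} = 396 - 11 H$ ($C{\left(H,x \right)} = \left(- H + 36\right) \left(7 + 4\right) = \left(36 - H\right) 11 = 396 - 11 H$)
$C{\left(-2,r{\left(8 \right)} \right)} - s{\left(3 \right)} = \left(396 - -22\right) - \frac{-20 + 3}{7 + 3} = \left(396 + 22\right) - \frac{1}{10} \left(-17\right) = 418 - \frac{1}{10} \left(-17\right) = 418 - - \frac{17}{10} = 418 + \frac{17}{10} = \frac{4197}{10}$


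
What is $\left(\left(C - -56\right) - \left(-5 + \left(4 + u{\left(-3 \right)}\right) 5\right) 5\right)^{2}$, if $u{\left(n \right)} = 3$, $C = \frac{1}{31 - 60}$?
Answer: $\frac{7436529}{841} \approx 8842.5$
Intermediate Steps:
$C = - \frac{1}{29}$ ($C = \frac{1}{-29} = - \frac{1}{29} \approx -0.034483$)
$\left(\left(C - -56\right) - \left(-5 + \left(4 + u{\left(-3 \right)}\right) 5\right) 5\right)^{2} = \left(\left(- \frac{1}{29} - -56\right) - \left(-5 + \left(4 + 3\right) 5\right) 5\right)^{2} = \left(\left(- \frac{1}{29} + 56\right) - \left(-5 + 7 \cdot 5\right) 5\right)^{2} = \left(\frac{1623}{29} - \left(-5 + 35\right) 5\right)^{2} = \left(\frac{1623}{29} - 30 \cdot 5\right)^{2} = \left(\frac{1623}{29} - 150\right)^{2} = \left(- \frac{2727}{29}\right)^{2} = \frac{7436529}{841}$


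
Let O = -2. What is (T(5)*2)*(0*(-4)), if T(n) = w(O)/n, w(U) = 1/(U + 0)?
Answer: 0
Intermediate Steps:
w(U) = 1/U
T(n) = -1/(2*n) (T(n) = 1/((-2)*n) = -1/(2*n))
(T(5)*2)*(0*(-4)) = (-½/5*2)*(0*(-4)) = (-½*⅕*2)*0 = -⅒*2*0 = -⅕*0 = 0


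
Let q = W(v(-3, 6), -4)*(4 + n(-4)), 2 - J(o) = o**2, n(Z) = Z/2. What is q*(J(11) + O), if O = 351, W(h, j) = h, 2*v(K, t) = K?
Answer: -696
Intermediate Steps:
v(K, t) = K/2
n(Z) = Z/2 (n(Z) = Z*(1/2) = Z/2)
J(o) = 2 - o**2
q = -3 (q = ((1/2)*(-3))*(4 + (1/2)*(-4)) = -3*(4 - 2)/2 = -3/2*2 = -3)
q*(J(11) + O) = -3*((2 - 1*11**2) + 351) = -3*((2 - 1*121) + 351) = -3*((2 - 121) + 351) = -3*(-119 + 351) = -3*232 = -696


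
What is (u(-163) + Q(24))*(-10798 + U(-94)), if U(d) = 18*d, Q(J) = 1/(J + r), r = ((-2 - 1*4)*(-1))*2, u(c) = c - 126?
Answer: 64966735/18 ≈ 3.6093e+6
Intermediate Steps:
u(c) = -126 + c
r = 12 (r = ((-2 - 4)*(-1))*2 = -6*(-1)*2 = 6*2 = 12)
Q(J) = 1/(12 + J) (Q(J) = 1/(J + 12) = 1/(12 + J))
(u(-163) + Q(24))*(-10798 + U(-94)) = ((-126 - 163) + 1/(12 + 24))*(-10798 + 18*(-94)) = (-289 + 1/36)*(-10798 - 1692) = (-289 + 1/36)*(-12490) = -10403/36*(-12490) = 64966735/18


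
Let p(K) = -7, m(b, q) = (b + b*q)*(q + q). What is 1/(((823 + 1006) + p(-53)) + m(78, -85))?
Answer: 1/1115662 ≈ 8.9633e-7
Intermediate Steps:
m(b, q) = 2*q*(b + b*q) (m(b, q) = (b + b*q)*(2*q) = 2*q*(b + b*q))
1/(((823 + 1006) + p(-53)) + m(78, -85)) = 1/(((823 + 1006) - 7) + 2*78*(-85)*(1 - 85)) = 1/((1829 - 7) + 2*78*(-85)*(-84)) = 1/(1822 + 1113840) = 1/1115662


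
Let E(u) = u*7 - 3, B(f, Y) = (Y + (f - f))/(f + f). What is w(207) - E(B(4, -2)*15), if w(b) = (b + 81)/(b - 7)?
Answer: 3069/100 ≈ 30.690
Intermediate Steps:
B(f, Y) = Y/(2*f) (B(f, Y) = (Y + 0)/((2*f)) = Y*(1/(2*f)) = Y/(2*f))
w(b) = (81 + b)/(-7 + b)
E(u) = -3 + 7*u (E(u) = 7*u - 3 = -3 + 7*u)
w(207) - E(B(4, -2)*15) = (81 + 207)/(-7 + 207) - (-3 + 7*(((½)*(-2)/4)*15)) = 288/200 - (-3 + 7*(((½)*(-2)*(¼))*15)) = (1/200)*288 - (-3 + 7*(-¼*15)) = 36/25 - (-3 + 7*(-15/4)) = 36/25 - (-3 - 105/4) = 36/25 - 1*(-117/4) = 36/25 + 117/4 = 3069/100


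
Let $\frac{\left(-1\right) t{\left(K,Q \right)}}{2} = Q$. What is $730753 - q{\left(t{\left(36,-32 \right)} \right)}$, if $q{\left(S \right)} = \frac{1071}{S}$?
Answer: $\frac{46767121}{64} \approx 7.3074 \cdot 10^{5}$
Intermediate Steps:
$t{\left(K,Q \right)} = - 2 Q$
$730753 - q{\left(t{\left(36,-32 \right)} \right)} = 730753 - \frac{1071}{\left(-2\right) \left(-32\right)} = 730753 - \frac{1071}{64} = \frac{46767121}{64}$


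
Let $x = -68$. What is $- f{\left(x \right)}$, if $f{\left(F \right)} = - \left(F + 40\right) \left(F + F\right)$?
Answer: $3808$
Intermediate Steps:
$f{\left(F \right)} = - 2 F \left(40 + F\right)$ ($f{\left(F \right)} = - \left(40 + F\right) 2 F = - 2 F \left(40 + F\right)$)
$- f{\left(x \right)} = - \left(-2\right) \left(-68\right) \left(40 - 68\right) = - \left(-2\right) \left(-68\right) \left(-28\right) = \left(-1\right) \left(-3808\right) = 3808$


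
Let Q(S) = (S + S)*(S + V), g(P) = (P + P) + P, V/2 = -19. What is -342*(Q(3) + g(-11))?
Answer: 83106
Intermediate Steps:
V = -38 (V = 2*(-19) = -38)
g(P) = 3*P (g(P) = 2*P + P = 3*P)
Q(S) = 2*S*(-38 + S) (Q(S) = (S + S)*(S - 38) = (2*S)*(-38 + S) = 2*S*(-38 + S))
-342*(Q(3) + g(-11)) = -342*(2*3*(-38 + 3) + 3*(-11)) = -342*(2*3*(-35) - 33) = -342*(-210 - 33) = -342*(-243) = 83106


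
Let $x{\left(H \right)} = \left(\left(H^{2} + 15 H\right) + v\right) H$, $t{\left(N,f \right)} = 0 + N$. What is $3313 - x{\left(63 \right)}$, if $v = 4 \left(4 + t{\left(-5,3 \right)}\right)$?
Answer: $-306017$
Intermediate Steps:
$t{\left(N,f \right)} = N$
$v = -4$ ($v = 4 \left(4 - 5\right) = 4 \left(-1\right) = -4$)
$x{\left(H \right)} = H \left(-4 + H^{2} + 15 H\right)$ ($x{\left(H \right)} = \left(\left(H^{2} + 15 H\right) - 4\right) H = \left(-4 + H^{2} + 15 H\right) H = H \left(-4 + H^{2} + 15 H\right)$)
$3313 - x{\left(63 \right)} = 3313 - 63 \left(-4 + 63^{2} + 15 \cdot 63\right) = 3313 - 63 \left(-4 + 3969 + 945\right) = 3313 - 63 \cdot 4910 = 3313 - 309330 = -306017$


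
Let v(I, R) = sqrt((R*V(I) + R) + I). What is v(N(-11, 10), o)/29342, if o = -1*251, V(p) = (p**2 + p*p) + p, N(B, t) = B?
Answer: I*sqrt(58243)/29342 ≈ 0.0082249*I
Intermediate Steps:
V(p) = p + 2*p**2 (V(p) = (p**2 + p**2) + p = 2*p**2 + p = p + 2*p**2)
o = -251
v(I, R) = sqrt(I + R + I*R*(1 + 2*I)) (v(I, R) = sqrt((R*(I*(1 + 2*I)) + R) + I) = sqrt((I*R*(1 + 2*I) + R) + I) = sqrt((R + I*R*(1 + 2*I)) + I) = sqrt(I + R + I*R*(1 + 2*I)))
v(N(-11, 10), o)/29342 = sqrt(-11 - 251 - 11*(-251)*(1 + 2*(-11)))/29342 = sqrt(-11 - 251 - 11*(-251)*(1 - 22))*(1/29342) = sqrt(-11 - 251 - 11*(-251)*(-21))*(1/29342) = sqrt(-11 - 251 - 57981)*(1/29342) = sqrt(-58243)*(1/29342) = (I*sqrt(58243))*(1/29342) = I*sqrt(58243)/29342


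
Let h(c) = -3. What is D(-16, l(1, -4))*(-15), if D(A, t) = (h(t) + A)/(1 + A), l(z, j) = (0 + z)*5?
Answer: -19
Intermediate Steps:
l(z, j) = 5*z (l(z, j) = z*5 = 5*z)
D(A, t) = (-3 + A)/(1 + A)
D(-16, l(1, -4))*(-15) = ((-3 - 16)/(1 - 16))*(-15) = (-19/(-15))*(-15) = -1/15*(-19)*(-15) = (19/15)*(-15) = -19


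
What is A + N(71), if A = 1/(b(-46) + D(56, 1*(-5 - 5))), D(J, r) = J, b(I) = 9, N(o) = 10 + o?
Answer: 5266/65 ≈ 81.015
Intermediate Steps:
A = 1/65 (A = 1/(9 + 56) = 1/65 ≈ 0.015385)
A + N(71) = 1/65 + (10 + 71) = 1/65 + 81 = 5266/65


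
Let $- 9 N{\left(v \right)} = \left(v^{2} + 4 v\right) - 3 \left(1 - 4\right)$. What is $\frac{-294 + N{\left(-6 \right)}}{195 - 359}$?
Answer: $\frac{889}{492} \approx 1.8069$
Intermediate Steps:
$N{\left(v \right)} = -1 - \frac{4 v}{9} - \frac{v^{2}}{9}$ ($N{\left(v \right)} = - \frac{\left(v^{2} + 4 v\right) - 3 \left(1 - 4\right)}{9} = - \frac{\left(v^{2} + 4 v\right) - -9}{9} = - \frac{\left(v^{2} + 4 v\right) + 9}{9} = - \frac{9 + v^{2} + 4 v}{9} = -1 - \frac{4 v}{9} - \frac{v^{2}}{9}$)
$\frac{-294 + N{\left(-6 \right)}}{195 - 359} = \frac{-294 - \left(- \frac{5}{3} + 4\right)}{195 - 359} = \frac{-294 - \frac{7}{3}}{-164} = \left(-294 - \frac{7}{3}\right) \left(- \frac{1}{164}\right) = \left(- \frac{889}{3}\right) \left(- \frac{1}{164}\right) = \frac{889}{492}$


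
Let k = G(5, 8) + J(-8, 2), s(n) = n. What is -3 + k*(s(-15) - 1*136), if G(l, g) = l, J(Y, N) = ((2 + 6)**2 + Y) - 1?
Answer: -9063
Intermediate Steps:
J(Y, N) = 63 + Y (J(Y, N) = (8**2 + Y) - 1 = (64 + Y) - 1 = 63 + Y)
k = 60 (k = 5 + (63 - 8) = 5 + 55 = 60)
-3 + k*(s(-15) - 1*136) = -3 + 60*(-15 - 1*136) = -3 + 60*(-15 - 136) = -3 + 60*(-151) = -3 - 9060 = -9063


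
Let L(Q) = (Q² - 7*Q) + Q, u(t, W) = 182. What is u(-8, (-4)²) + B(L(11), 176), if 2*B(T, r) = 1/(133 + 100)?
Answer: 84813/466 ≈ 182.00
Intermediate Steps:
L(Q) = Q² - 6*Q
B(T, r) = 1/466 (B(T, r) = 1/(2*(133 + 100)) = (½)/233 = (½)*(1/233) = 1/466)
u(-8, (-4)²) + B(L(11), 176) = 182 + 1/466 = 84813/466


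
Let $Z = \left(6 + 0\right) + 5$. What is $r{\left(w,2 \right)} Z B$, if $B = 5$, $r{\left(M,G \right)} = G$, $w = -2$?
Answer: $110$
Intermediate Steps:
$Z = 11$ ($Z = 6 + 5 = 11$)
$r{\left(w,2 \right)} Z B = 2 \cdot 11 \cdot 5 = 22 \cdot 5 = 110$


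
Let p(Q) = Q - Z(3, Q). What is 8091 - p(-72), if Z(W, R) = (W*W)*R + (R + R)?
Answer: 7371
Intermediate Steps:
Z(W, R) = 2*R + R*W² (Z(W, R) = W²*R + 2*R = R*W² + 2*R = 2*R + R*W²)
p(Q) = -10*Q (p(Q) = Q - Q*(2 + 3²) = Q - Q*(2 + 9) = Q - Q*11 = Q - 11*Q = -10*Q)
8091 - p(-72) = 8091 - (-10)*(-72) = 8091 - 1*720 = 8091 - 720 = 7371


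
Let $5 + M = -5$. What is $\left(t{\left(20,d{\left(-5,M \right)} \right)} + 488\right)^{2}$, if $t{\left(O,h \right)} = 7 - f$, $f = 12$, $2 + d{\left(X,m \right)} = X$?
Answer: $233289$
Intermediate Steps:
$M = -10$ ($M = -5 - 5 = -10$)
$d{\left(X,m \right)} = -2 + X$
$t{\left(O,h \right)} = -5$ ($t{\left(O,h \right)} = 7 - 12 = -5$)
$\left(t{\left(20,d{\left(-5,M \right)} \right)} + 488\right)^{2} = \left(-5 + 488\right)^{2} = 483^{2} = 233289$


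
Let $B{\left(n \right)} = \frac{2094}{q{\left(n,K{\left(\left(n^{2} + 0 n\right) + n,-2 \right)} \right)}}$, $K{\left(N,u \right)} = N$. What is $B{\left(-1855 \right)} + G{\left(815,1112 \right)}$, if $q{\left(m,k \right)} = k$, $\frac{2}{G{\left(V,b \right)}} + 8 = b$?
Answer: $\frac{255281}{105467880} \approx 0.0024205$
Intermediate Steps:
$G{\left(V,b \right)} = \frac{2}{-8 + b}$
$B{\left(n \right)} = \frac{2094}{n + n^{2}}$ ($B{\left(n \right)} = \frac{2094}{\left(n^{2} + 0 n\right) + n} = \frac{2094}{\left(n^{2} + 0\right) + n} = \frac{2094}{n^{2} + n} = \frac{2094}{n + n^{2}}$)
$B{\left(-1855 \right)} + G{\left(815,1112 \right)} = \frac{2094}{\left(-1855\right) \left(1 - 1855\right)} + \frac{2}{-8 + 1112} = 2094 \left(- \frac{1}{1855}\right) \frac{1}{-1854} + \frac{2}{1104} = 2094 \left(- \frac{1}{1855}\right) \left(- \frac{1}{1854}\right) + 2 \cdot \frac{1}{1104} = \frac{349}{573195} + \frac{1}{552} = \frac{255281}{105467880}$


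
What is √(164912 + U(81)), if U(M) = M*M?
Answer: √171473 ≈ 414.09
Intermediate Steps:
U(M) = M²
√(164912 + U(81)) = √(164912 + 81²) = √(164912 + 6561) = √171473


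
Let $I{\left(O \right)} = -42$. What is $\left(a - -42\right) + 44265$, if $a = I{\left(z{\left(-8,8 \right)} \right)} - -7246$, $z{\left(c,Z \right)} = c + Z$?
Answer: $51511$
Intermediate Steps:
$z{\left(c,Z \right)} = Z + c$
$a = 7204$ ($a = -42 - -7246 = -42 + 7246 = 7204$)
$\left(a - -42\right) + 44265 = \left(7204 - -42\right) + 44265 = \left(7204 + 42\right) + 44265 = 7246 + 44265 = 51511$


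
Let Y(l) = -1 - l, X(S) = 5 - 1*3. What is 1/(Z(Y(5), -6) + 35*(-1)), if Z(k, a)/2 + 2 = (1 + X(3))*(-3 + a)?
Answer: -1/93 ≈ -0.010753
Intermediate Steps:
X(S) = 2 (X(S) = 5 - 3 = 2)
Z(k, a) = -22 + 6*a (Z(k, a) = -4 + 2*((1 + 2)*(-3 + a)) = -4 + 2*(3*(-3 + a)) = -4 + 2*(-9 + 3*a) = -4 + (-18 + 6*a) = -22 + 6*a)
1/(Z(Y(5), -6) + 35*(-1)) = 1/((-22 + 6*(-6)) + 35*(-1)) = 1/((-22 - 36) - 35) = 1/(-58 - 35) = 1/(-93) = -1/93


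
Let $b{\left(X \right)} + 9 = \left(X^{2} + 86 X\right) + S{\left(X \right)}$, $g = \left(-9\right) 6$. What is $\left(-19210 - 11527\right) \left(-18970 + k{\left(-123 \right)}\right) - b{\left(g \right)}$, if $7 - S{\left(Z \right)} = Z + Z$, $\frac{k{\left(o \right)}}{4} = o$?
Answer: $598205116$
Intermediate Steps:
$k{\left(o \right)} = 4 o$
$S{\left(Z \right)} = 7 - 2 Z$ ($S{\left(Z \right)} = 7 - \left(Z + Z\right) = 7 - 2 Z$)
$g = -54$
$b{\left(X \right)} = -2 + X^{2} + 84 X$ ($b{\left(X \right)} = -9 - \left(-7 - X^{2} - 84 X\right) = -9 + \left(7 + X^{2} + 84 X\right) = -2 + X^{2} + 84 X$)
$\left(-19210 - 11527\right) \left(-18970 + k{\left(-123 \right)}\right) - b{\left(g \right)} = \left(-19210 - 11527\right) \left(-18970 + 4 \left(-123\right)\right) - \left(-2 + \left(-54\right)^{2} + 84 \left(-54\right)\right) = - 30737 \left(-18970 - 492\right) - \left(-2 + 2916 - 4536\right) = \left(-30737\right) \left(-19462\right) - -1622 = 598203494 + 1622 = 598205116$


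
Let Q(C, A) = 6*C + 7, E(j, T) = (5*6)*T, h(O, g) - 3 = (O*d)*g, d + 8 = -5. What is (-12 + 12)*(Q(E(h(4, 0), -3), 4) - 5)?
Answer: 0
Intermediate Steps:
d = -13 (d = -8 - 5 = -13)
h(O, g) = 3 - 13*O*g (h(O, g) = 3 + (O*(-13))*g = 3 + (-13*O)*g = 3 - 13*O*g)
E(j, T) = 30*T
Q(C, A) = 7 + 6*C
(-12 + 12)*(Q(E(h(4, 0), -3), 4) - 5) = (-12 + 12)*((7 + 6*(30*(-3))) - 5) = 0*((7 + 6*(-90)) - 5) = 0*((7 - 540) - 5) = 0*(-533 - 5) = 0*(-538) = 0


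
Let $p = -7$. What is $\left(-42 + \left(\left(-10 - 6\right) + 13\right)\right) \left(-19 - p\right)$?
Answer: $540$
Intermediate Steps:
$\left(-42 + \left(\left(-10 - 6\right) + 13\right)\right) \left(-19 - p\right) = \left(-42 + \left(\left(-10 - 6\right) + 13\right)\right) \left(-19 - -7\right) = \left(-42 + \left(-16 + 13\right)\right) \left(-19 + 7\right) = \left(-42 - 3\right) \left(-12\right) = \left(-45\right) \left(-12\right) = 540$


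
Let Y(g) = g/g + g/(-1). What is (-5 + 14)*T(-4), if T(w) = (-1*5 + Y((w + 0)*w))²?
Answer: 3600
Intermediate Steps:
Y(g) = 1 - g (Y(g) = 1 + g*(-1) = 1 - g)
T(w) = (-4 - w²)² (T(w) = (-1*5 + (1 - (w + 0)*w))² = (-5 + (1 - w*w))² = (-5 + (1 - w²))² = (-4 - w²)²)
(-5 + 14)*T(-4) = (-5 + 14)*(4 + (-4)²)² = 9*(4 + 16)² = 9*20² = 9*400 = 3600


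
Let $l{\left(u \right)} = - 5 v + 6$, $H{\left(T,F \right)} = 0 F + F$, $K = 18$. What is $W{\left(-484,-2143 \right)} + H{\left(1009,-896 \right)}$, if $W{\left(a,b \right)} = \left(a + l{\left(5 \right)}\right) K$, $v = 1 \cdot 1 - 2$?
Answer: $-9410$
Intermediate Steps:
$H{\left(T,F \right)} = F$ ($H{\left(T,F \right)} = 0 + F = F$)
$v = -1$ ($v = 1 - 2 = -1$)
$l{\left(u \right)} = 11$ ($l{\left(u \right)} = \left(-5\right) \left(-1\right) + 6 = 5 + 6 = 11$)
$W{\left(a,b \right)} = 198 + 18 a$ ($W{\left(a,b \right)} = \left(a + 11\right) 18 = \left(11 + a\right) 18 = 198 + 18 a$)
$W{\left(-484,-2143 \right)} + H{\left(1009,-896 \right)} = \left(198 + 18 \left(-484\right)\right) - 896 = \left(198 - 8712\right) - 896 = -8514 - 896 = -9410$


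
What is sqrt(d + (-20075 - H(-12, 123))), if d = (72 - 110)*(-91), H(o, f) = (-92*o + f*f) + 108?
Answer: 3*I*sqrt(3662) ≈ 181.54*I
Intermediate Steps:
H(o, f) = 108 + f**2 - 92*o (H(o, f) = (-92*o + f**2) + 108 = (f**2 - 92*o) + 108 = 108 + f**2 - 92*o)
d = 3458 (d = -38*(-91) = 3458)
sqrt(d + (-20075 - H(-12, 123))) = sqrt(3458 + (-20075 - (108 + 123**2 - 92*(-12)))) = sqrt(3458 + (-20075 - (108 + 15129 + 1104))) = sqrt(3458 + (-20075 - 1*16341)) = sqrt(3458 + (-20075 - 16341)) = sqrt(3458 - 36416) = sqrt(-32958) = 3*I*sqrt(3662)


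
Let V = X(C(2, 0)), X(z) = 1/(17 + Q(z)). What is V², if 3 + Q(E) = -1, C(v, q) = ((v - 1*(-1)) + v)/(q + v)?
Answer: 1/169 ≈ 0.0059172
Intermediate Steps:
C(v, q) = (1 + 2*v)/(q + v) (C(v, q) = ((v + 1) + v)/(q + v) = ((1 + v) + v)/(q + v) = (1 + 2*v)/(q + v))
Q(E) = -4 (Q(E) = -3 - 1 = -4)
X(z) = 1/13 (X(z) = 1/(17 - 4) = 1/13)
V = 1/13 ≈ 0.076923
V² = (1/13)² = 1/169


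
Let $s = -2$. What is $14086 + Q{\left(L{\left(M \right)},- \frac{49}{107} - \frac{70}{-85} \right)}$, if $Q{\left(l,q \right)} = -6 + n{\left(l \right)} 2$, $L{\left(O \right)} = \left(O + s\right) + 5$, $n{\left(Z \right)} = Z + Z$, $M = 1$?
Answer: $14096$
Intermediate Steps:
$n{\left(Z \right)} = 2 Z$
$L{\left(O \right)} = 3 + O$ ($L{\left(O \right)} = \left(O - 2\right) + 5 = \left(-2 + O\right) + 5 = 3 + O$)
$Q{\left(l,q \right)} = -6 + 4 l$ ($Q{\left(l,q \right)} = -6 + 2 l 2 = -6 + 4 l$)
$14086 + Q{\left(L{\left(M \right)},- \frac{49}{107} - \frac{70}{-85} \right)} = 14086 - \left(6 - 4 \left(3 + 1\right)\right) = 14086 + \left(-6 + 4 \cdot 4\right) = 14086 + \left(-6 + 16\right) = 14086 + 10 = 14096$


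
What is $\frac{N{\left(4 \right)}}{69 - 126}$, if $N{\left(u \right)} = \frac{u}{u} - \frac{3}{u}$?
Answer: $- \frac{1}{228} \approx -0.004386$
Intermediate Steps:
$N{\left(u \right)} = 1 - \frac{3}{u}$
$\frac{N{\left(4 \right)}}{69 - 126} = \frac{\frac{1}{4} \left(-3 + 4\right)}{69 - 126} = \frac{\frac{1}{4} \cdot 1}{-57} = \left(- \frac{1}{57}\right) \frac{1}{4} = - \frac{1}{228}$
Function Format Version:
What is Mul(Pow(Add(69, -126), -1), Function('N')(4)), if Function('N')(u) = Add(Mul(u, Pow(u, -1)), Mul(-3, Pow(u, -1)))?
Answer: Rational(-1, 228) ≈ -0.0043860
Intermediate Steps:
Function('N')(u) = Add(1, Mul(-3, Pow(u, -1)))
Mul(Pow(Add(69, -126), -1), Function('N')(4)) = Mul(Pow(Add(69, -126), -1), Mul(Pow(4, -1), Add(-3, 4))) = Mul(Pow(-57, -1), Mul(Rational(1, 4), 1)) = Mul(Rational(-1, 57), Rational(1, 4)) = Rational(-1, 228)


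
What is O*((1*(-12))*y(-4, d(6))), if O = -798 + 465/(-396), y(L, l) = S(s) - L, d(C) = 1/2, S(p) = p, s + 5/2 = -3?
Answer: -316473/22 ≈ -14385.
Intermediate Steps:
s = -11/2 (s = -5/2 - 3 = -11/2 ≈ -5.5000)
d(C) = ½
y(L, l) = -11/2 - L
O = -105491/132 (O = -798 + 465*(-1/396) = -798 - 155/132 = -105491/132 ≈ -799.17)
O*((1*(-12))*y(-4, d(6))) = -105491*1*(-12)*(-11/2 - 1*(-4))/132 = -(-105491)*(-11/2 + 4)/11 = -(-105491)*(-3)/(11*2) = -105491/132*18 = -316473/22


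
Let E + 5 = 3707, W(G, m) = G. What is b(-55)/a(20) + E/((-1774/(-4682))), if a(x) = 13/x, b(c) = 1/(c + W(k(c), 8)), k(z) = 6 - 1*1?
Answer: 563313056/57655 ≈ 9770.4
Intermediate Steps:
k(z) = 5 (k(z) = 6 - 1 = 5)
b(c) = 1/(5 + c) (b(c) = 1/(c + 5) = 1/(5 + c))
E = 3702 (E = -5 + 3707 = 3702)
b(-55)/a(20) + E/((-1774/(-4682))) = 1/((5 - 55)*((13/20))) + 3702/((-1774/(-4682))) = 1/((-50)*((13*(1/20)))) + 3702/((-1774*(-1)/4682)) = -1/(50*13/20) + 3702/((-1*(-887/2341))) = -1/50*20/13 + 3702/(887/2341) = -2/65 + 3702*(2341/887) = -2/65 + 8666382/887 = 563313056/57655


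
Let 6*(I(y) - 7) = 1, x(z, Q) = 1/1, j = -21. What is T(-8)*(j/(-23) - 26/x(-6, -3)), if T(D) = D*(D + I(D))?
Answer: -11540/69 ≈ -167.25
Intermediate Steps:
x(z, Q) = 1
I(y) = 43/6 (I(y) = 7 + (⅙)*1 = 7 + ⅙ = 43/6)
T(D) = D*(43/6 + D) (T(D) = D*(D + 43/6) = D*(43/6 + D))
T(-8)*(j/(-23) - 26/x(-6, -3)) = ((⅙)*(-8)*(43 + 6*(-8)))*(-21/(-23) - 26/1) = ((⅙)*(-8)*(43 - 48))*(-21*(-1/23) - 26*1) = ((⅙)*(-8)*(-5))*(21/23 - 26) = (20/3)*(-577/23) = -11540/69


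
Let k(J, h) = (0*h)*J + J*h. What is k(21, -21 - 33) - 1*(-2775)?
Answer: 1641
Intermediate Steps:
k(J, h) = J*h (k(J, h) = 0*J + J*h = 0 + J*h = J*h)
k(21, -21 - 33) - 1*(-2775) = 21*(-21 - 33) - 1*(-2775) = 21*(-54) + 2775 = -1134 + 2775 = 1641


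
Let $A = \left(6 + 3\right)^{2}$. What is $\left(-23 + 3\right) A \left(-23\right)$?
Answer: $37260$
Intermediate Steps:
$A = 81$ ($A = 9^{2} = 81$)
$\left(-23 + 3\right) A \left(-23\right) = \left(-23 + 3\right) 81 \left(-23\right) = \left(-20\right) 81 \left(-23\right) = \left(-1620\right) \left(-23\right) = 37260$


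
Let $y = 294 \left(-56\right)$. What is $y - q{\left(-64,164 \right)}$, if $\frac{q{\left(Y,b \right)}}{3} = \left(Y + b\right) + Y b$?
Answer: $14724$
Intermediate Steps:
$y = -16464$
$q{\left(Y,b \right)} = 3 Y + 3 b + 3 Y b$ ($q{\left(Y,b \right)} = 3 \left(\left(Y + b\right) + Y b\right) = 3 \left(Y + b + Y b\right) = 3 Y + 3 b + 3 Y b$)
$y - q{\left(-64,164 \right)} = -16464 - \left(3 \left(-64\right) + 3 \cdot 164 + 3 \left(-64\right) 164\right) = -16464 - \left(-192 + 492 - 31488\right) = -16464 - -31188 = -16464 + 31188 = 14724$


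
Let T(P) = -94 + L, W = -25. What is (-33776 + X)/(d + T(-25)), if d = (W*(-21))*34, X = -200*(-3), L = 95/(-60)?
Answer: -398112/213053 ≈ -1.8686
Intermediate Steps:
L = -19/12 (L = 95*(-1/60) = -19/12 ≈ -1.5833)
X = 600
T(P) = -1147/12 (T(P) = -94 - 19/12 = -1147/12)
d = 17850 (d = -25*(-21)*34 = 525*34 = 17850)
(-33776 + X)/(d + T(-25)) = (-33776 + 600)/(17850 - 1147/12) = -33176/213053/12 = -33176*12/213053 = -398112/213053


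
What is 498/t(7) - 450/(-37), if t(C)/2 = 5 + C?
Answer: 4871/148 ≈ 32.912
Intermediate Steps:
t(C) = 10 + 2*C (t(C) = 2*(5 + C) = 10 + 2*C)
498/t(7) - 450/(-37) = 498/(10 + 2*7) - 450/(-37) = 498/(10 + 14) - 450*(-1/37) = 498/24 + 450/37 = 498*(1/24) + 450/37 = 83/4 + 450/37 = 4871/148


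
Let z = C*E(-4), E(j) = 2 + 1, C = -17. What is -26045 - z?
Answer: -25994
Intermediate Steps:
E(j) = 3
z = -51 (z = -17*3 = -51)
-26045 - z = -26045 - 1*(-51) = -26045 + 51 = -25994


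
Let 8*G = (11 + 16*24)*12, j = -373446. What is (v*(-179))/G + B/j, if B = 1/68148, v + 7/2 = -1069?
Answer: 651433360210697/2010518242632 ≈ 324.01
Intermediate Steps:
v = -2145/2 (v = -7/2 - 1069 = -2145/2 ≈ -1072.5)
B = 1/68148 ≈ 1.4674e-5
G = 1185/2 (G = ((11 + 16*24)*12)/8 = ((11 + 384)*12)/8 = (395*12)/8 = (1/8)*4740 = 1185/2 ≈ 592.50)
(v*(-179))/G + B/j = (-2145/2*(-179))/(1185/2) + (1/68148)/(-373446) = (383955/2)*(2/1185) + (1/68148)*(-1/373446) = 25597/79 - 1/25449598008 = 651433360210697/2010518242632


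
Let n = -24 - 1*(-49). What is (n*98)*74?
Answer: 181300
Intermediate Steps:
n = 25 (n = -24 + 49 = 25)
(n*98)*74 = (25*98)*74 = 2450*74 = 181300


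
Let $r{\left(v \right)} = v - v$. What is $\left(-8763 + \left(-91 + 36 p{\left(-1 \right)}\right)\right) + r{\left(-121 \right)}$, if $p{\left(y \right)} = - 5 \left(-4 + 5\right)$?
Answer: $-9034$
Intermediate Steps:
$p{\left(y \right)} = -5$ ($p{\left(y \right)} = \left(-5\right) 1 = -5$)
$r{\left(v \right)} = 0$
$\left(-8763 + \left(-91 + 36 p{\left(-1 \right)}\right)\right) + r{\left(-121 \right)} = \left(-8763 + \left(-91 + 36 \left(-5\right)\right)\right) + 0 = \left(-8763 - 271\right) + 0 = -9034 + 0 = -9034$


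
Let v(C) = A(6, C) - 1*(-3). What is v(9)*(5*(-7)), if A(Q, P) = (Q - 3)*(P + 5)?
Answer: -1575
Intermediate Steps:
A(Q, P) = (-3 + Q)*(5 + P)
v(C) = 18 + 3*C (v(C) = (-15 - 3*C + 5*6 + C*6) - 1*(-3) = (-15 - 3*C + 30 + 6*C) + 3 = (15 + 3*C) + 3 = 18 + 3*C)
v(9)*(5*(-7)) = (18 + 3*9)*(5*(-7)) = (18 + 27)*(-35) = 45*(-35) = -1575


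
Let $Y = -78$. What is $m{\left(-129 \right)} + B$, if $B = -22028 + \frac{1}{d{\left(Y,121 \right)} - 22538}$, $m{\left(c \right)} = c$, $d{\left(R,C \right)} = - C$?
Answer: $- \frac{502055464}{22659} \approx -22157.0$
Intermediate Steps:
$B = - \frac{499132453}{22659}$ ($B = -22028 + \frac{1}{\left(-1\right) 121 - 22538} = -22028 + \frac{1}{-121 - 22538} = -22028 + \frac{1}{-22659} = -22028 - \frac{1}{22659} = - \frac{499132453}{22659} \approx -22028.0$)
$m{\left(-129 \right)} + B = -129 - \frac{499132453}{22659} = - \frac{502055464}{22659}$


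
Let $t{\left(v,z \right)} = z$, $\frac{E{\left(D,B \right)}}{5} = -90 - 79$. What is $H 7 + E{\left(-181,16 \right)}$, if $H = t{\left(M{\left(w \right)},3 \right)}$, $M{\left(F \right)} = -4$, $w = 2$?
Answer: $-824$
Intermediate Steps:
$E{\left(D,B \right)} = -845$ ($E{\left(D,B \right)} = 5 \left(-90 - 79\right) = 5 \left(-169\right) = -845$)
$H = 3$
$H 7 + E{\left(-181,16 \right)} = 3 \cdot 7 - 845 = 21 - 845 = -824$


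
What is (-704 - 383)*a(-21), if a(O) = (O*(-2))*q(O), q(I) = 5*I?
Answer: 4793670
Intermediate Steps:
a(O) = -10*O**2 (a(O) = (O*(-2))*(5*O) = (-2*O)*(5*O) = -10*O**2)
(-704 - 383)*a(-21) = (-704 - 383)*(-10*(-21)**2) = -(-10870)*441 = -1087*(-4410) = 4793670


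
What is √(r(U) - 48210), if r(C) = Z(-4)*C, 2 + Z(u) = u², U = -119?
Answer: 2*I*√12469 ≈ 223.33*I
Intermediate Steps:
Z(u) = -2 + u²
r(C) = 14*C (r(C) = (-2 + (-4)²)*C = (-2 + 16)*C = 14*C)
√(r(U) - 48210) = √(14*(-119) - 48210) = √(-1666 - 48210) = √(-49876) = 2*I*√12469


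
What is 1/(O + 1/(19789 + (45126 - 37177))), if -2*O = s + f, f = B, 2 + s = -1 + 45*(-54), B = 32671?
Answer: -27738/419370821 ≈ -6.6142e-5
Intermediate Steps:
s = -2433 (s = -2 + (-1 + 45*(-54)) = -2 + (-1 - 2430) = -2 - 2431 = -2433)
f = 32671
O = -15119 (O = -(-2433 + 32671)/2 = -½*30238 = -15119)
1/(O + 1/(19789 + (45126 - 37177))) = 1/(-15119 + 1/(19789 + (45126 - 37177))) = 1/(-15119 + 1/(19789 + 7949)) = 1/(-15119 + 1/27738) = 1/(-419370821/27738) = -27738/419370821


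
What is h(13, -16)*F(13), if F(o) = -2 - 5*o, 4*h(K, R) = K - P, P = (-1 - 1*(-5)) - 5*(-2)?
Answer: 67/4 ≈ 16.750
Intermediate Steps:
P = 14 (P = (-1 + 5) + 10 = 4 + 10 = 14)
h(K, R) = -7/2 + K/4 (h(K, R) = (K - 1*14)/4 = (K - 14)/4 = (-14 + K)/4 = -7/2 + K/4)
h(13, -16)*F(13) = (-7/2 + (1/4)*13)*(-2 - 5*13) = (-7/2 + 13/4)*(-2 - 65) = -1/4*(-67) = 67/4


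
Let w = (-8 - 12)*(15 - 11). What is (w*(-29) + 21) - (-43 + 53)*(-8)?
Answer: 2421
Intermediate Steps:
w = -80 (w = -20*4 = -80)
(w*(-29) + 21) - (-43 + 53)*(-8) = (-80*(-29) + 21) - (-43 + 53)*(-8) = (2320 + 21) - 10*(-8) = 2341 - 1*(-80) = 2341 + 80 = 2421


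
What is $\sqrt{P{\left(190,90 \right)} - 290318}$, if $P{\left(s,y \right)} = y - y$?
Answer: $i \sqrt{290318} \approx 538.81 i$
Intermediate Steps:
$P{\left(s,y \right)} = 0$
$\sqrt{P{\left(190,90 \right)} - 290318} = \sqrt{0 - 290318} = \sqrt{-290318} = i \sqrt{290318}$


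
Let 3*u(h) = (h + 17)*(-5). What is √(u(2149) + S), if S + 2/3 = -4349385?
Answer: I*√39176961/3 ≈ 2086.4*I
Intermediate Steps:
u(h) = -85/3 - 5*h/3 (u(h) = ((h + 17)*(-5))/3 = ((17 + h)*(-5))/3 = (-85 - 5*h)/3 = -85/3 - 5*h/3)
S = -13048157/3 (S = -⅔ - 4349385 = -13048157/3 ≈ -4.3494e+6)
√(u(2149) + S) = √((-85/3 - 5/3*2149) - 13048157/3) = √((-85/3 - 10745/3) - 13048157/3) = √(-3610 - 13048157/3) = √(-13058987/3) = I*√39176961/3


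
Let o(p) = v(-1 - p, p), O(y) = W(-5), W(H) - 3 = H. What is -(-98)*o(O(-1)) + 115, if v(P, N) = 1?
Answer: 213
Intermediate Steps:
W(H) = 3 + H
O(y) = -2 (O(y) = 3 - 5 = -2)
o(p) = 1
-(-98)*o(O(-1)) + 115 = -(-98) + 115 = -98*(-1) + 115 = 98 + 115 = 213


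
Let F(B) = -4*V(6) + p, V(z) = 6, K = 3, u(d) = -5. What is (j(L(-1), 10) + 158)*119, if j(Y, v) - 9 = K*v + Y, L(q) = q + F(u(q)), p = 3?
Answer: 20825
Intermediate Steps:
F(B) = -21 (F(B) = -4*6 + 3 = -24 + 3 = -21)
L(q) = -21 + q (L(q) = q - 21 = -21 + q)
j(Y, v) = 9 + Y + 3*v (j(Y, v) = 9 + (3*v + Y) = 9 + (Y + 3*v) = 9 + Y + 3*v)
(j(L(-1), 10) + 158)*119 = ((9 + (-21 - 1) + 3*10) + 158)*119 = ((9 - 22 + 30) + 158)*119 = (17 + 158)*119 = 175*119 = 20825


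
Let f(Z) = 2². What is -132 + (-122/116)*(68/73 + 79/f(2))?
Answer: -2603931/16936 ≈ -153.75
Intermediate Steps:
f(Z) = 4
-132 + (-122/116)*(68/73 + 79/f(2)) = -132 + (-122/116)*(68/73 + 79/4) = -132 + (-122*1/116)*(68*(1/73) + 79*(¼)) = -132 - 61*(68/73 + 79/4)/58 = -132 - 61/58*6039/292 = -132 - 368379/16936 = -2603931/16936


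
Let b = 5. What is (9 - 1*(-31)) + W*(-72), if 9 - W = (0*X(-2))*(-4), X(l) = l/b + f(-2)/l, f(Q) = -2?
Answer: -608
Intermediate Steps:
X(l) = -2/l + l/5 (X(l) = l/5 - 2/l = -2/l + l/5)
W = 9 (W = 9 - 0*(-2/(-2) + (⅕)*(-2))*(-4) = 9 - 0*(-2*(-½) - ⅖)*(-4) = 9 - 0*(1 - ⅖)*(-4) = 9 - 0*(⅗)*(-4) = 9 - 0*(-4) = 9 - 1*0 = 9 + 0 = 9)
(9 - 1*(-31)) + W*(-72) = (9 - 1*(-31)) + 9*(-72) = (9 + 31) - 648 = 40 - 648 = -608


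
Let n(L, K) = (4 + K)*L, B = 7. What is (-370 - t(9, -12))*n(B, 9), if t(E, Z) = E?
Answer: -34489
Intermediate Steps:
n(L, K) = L*(4 + K)
(-370 - t(9, -12))*n(B, 9) = (-370 - 1*9)*(7*(4 + 9)) = (-370 - 9)*(7*13) = -379*91 = -34489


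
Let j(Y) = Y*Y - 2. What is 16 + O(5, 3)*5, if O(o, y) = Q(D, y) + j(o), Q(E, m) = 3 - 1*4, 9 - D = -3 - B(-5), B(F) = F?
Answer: 126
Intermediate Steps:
j(Y) = -2 + Y² (j(Y) = Y² - 2 = -2 + Y²)
D = 7 (D = 9 - (-3 - 1*(-5)) = 9 - (-3 + 5) = 9 - 1*2 = 9 - 2 = 7)
Q(E, m) = -1 (Q(E, m) = 3 - 4 = -1)
O(o, y) = -3 + o² (O(o, y) = -1 + (-2 + o²) = -3 + o²)
16 + O(5, 3)*5 = 16 + (-3 + 5²)*5 = 16 + (-3 + 25)*5 = 16 + 22*5 = 16 + 110 = 126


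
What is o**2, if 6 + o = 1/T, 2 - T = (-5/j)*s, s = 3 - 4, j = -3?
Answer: 3969/121 ≈ 32.802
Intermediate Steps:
s = -1
T = 11/3 (T = 2 - (-5/(-3))*(-1) = 2 - (-5*(-1/3))*(-1) = 2 - 5*(-1)/3 = 2 - 1*(-5/3) = 2 + 5/3 = 11/3 ≈ 3.6667)
o = -63/11 (o = -6 + 1/(11/3) = -6 + 3/11 = -63/11 ≈ -5.7273)
o**2 = (-63/11)**2 = 3969/121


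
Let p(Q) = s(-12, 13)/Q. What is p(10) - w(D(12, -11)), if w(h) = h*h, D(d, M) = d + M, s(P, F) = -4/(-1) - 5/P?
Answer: -67/120 ≈ -0.55833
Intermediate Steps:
s(P, F) = 4 - 5/P (s(P, F) = -4*(-1) - 5/P = 4 - 5/P)
D(d, M) = M + d
w(h) = h**2
p(Q) = 53/(12*Q) (p(Q) = (4 - 5/(-12))/Q = (4 - 5*(-1/12))/Q = (4 + 5/12)/Q = 53/(12*Q))
p(10) - w(D(12, -11)) = (53/12)/10 - (-11 + 12)**2 = (53/12)*(1/10) - 1*1**2 = 53/120 - 1*1 = 53/120 - 1 = -67/120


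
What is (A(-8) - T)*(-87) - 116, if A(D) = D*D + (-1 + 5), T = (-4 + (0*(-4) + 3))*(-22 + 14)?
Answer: -5336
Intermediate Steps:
T = 8 (T = (-4 + (0 + 3))*(-8) = (-4 + 3)*(-8) = -1*(-8) = 8)
A(D) = 4 + D² (A(D) = D² + 4 = 4 + D²)
(A(-8) - T)*(-87) - 116 = ((4 + (-8)²) - 1*8)*(-87) - 116 = ((4 + 64) - 8)*(-87) - 116 = (68 - 8)*(-87) - 116 = 60*(-87) - 116 = -5220 - 116 = -5336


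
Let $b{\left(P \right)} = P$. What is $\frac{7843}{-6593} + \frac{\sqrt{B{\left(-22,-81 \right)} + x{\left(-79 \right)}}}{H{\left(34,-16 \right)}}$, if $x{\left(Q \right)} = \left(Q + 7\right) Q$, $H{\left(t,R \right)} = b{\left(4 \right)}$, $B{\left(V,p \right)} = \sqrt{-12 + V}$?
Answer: $- \frac{7843}{6593} + \frac{\sqrt{5688 + i \sqrt{34}}}{4} \approx 17.665 + 0.0096643 i$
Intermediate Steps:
$H{\left(t,R \right)} = 4$
$x{\left(Q \right)} = Q \left(7 + Q\right)$ ($x{\left(Q \right)} = \left(7 + Q\right) Q = Q \left(7 + Q\right)$)
$\frac{7843}{-6593} + \frac{\sqrt{B{\left(-22,-81 \right)} + x{\left(-79 \right)}}}{H{\left(34,-16 \right)}} = \frac{7843}{-6593} + \frac{\sqrt{\sqrt{-12 - 22} - 79 \left(7 - 79\right)}}{4} = 7843 \left(- \frac{1}{6593}\right) + \sqrt{\sqrt{-34} - -5688} \cdot \frac{1}{4} = - \frac{7843}{6593} + \sqrt{i \sqrt{34} + 5688} \cdot \frac{1}{4} = - \frac{7843}{6593} + \sqrt{5688 + i \sqrt{34}} \cdot \frac{1}{4} = - \frac{7843}{6593} + \frac{\sqrt{5688 + i \sqrt{34}}}{4}$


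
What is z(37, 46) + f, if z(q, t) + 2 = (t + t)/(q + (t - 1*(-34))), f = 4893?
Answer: 572339/117 ≈ 4891.8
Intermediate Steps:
z(q, t) = -2 + 2*t/(34 + q + t) (z(q, t) = -2 + (t + t)/(q + (t - 1*(-34))) = -2 + (2*t)/(q + (t + 34)) = -2 + (2*t)/(q + (34 + t)) = -2 + (2*t)/(34 + q + t) = -2 + 2*t/(34 + q + t))
z(37, 46) + f = 2*(-34 - 1*37)/(34 + 37 + 46) + 4893 = 2*(-34 - 37)/117 + 4893 = 2*(1/117)*(-71) + 4893 = -142/117 + 4893 = 572339/117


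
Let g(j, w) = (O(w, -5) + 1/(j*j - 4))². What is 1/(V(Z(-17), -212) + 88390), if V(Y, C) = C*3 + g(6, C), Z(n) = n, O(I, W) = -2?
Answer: 1024/89864065 ≈ 1.1395e-5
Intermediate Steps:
g(j, w) = (-2 + 1/(-4 + j²))² (g(j, w) = (-2 + 1/(j*j - 4))² = (-2 + 1/(j² - 4))² = (-2 + 1/(-4 + j²))²)
V(Y, C) = 3969/1024 + 3*C (V(Y, C) = C*3 + (9 - 2*6²)²/(-4 + 6²)² = 3*C + (9 - 2*36)²/(-4 + 36)² = 3*C + (9 - 72)²/32² = 3*C + (1/1024)*(-63)² = 3*C + (1/1024)*3969 = 3*C + 3969/1024 = 3969/1024 + 3*C)
1/(V(Z(-17), -212) + 88390) = 1/((3969/1024 + 3*(-212)) + 88390) = 1/((3969/1024 - 636) + 88390) = 1/(-647295/1024 + 88390) = 1/(89864065/1024) = 1024/89864065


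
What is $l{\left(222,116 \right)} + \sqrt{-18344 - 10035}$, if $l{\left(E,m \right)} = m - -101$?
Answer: $217 + i \sqrt{28379} \approx 217.0 + 168.46 i$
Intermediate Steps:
$l{\left(E,m \right)} = 101 + m$ ($l{\left(E,m \right)} = m + 101 = 101 + m$)
$l{\left(222,116 \right)} + \sqrt{-18344 - 10035} = \left(101 + 116\right) + \sqrt{-18344 - 10035} = 217 + \sqrt{-28379} = 217 + i \sqrt{28379}$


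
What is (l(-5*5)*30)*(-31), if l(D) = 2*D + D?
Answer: 69750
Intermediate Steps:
l(D) = 3*D
(l(-5*5)*30)*(-31) = ((3*(-5*5))*30)*(-31) = ((3*(-25))*30)*(-31) = -75*30*(-31) = -2250*(-31) = 69750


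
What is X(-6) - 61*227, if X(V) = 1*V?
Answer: -13853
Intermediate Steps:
X(V) = V
X(-6) - 61*227 = -6 - 61*227 = -6 - 13847 = -13853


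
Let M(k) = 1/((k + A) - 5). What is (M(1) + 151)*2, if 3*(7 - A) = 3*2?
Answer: 304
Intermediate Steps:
A = 5 (A = 7 - 2 = 5)
M(k) = 1/k (M(k) = 1/((k + 5) - 5) = 1/((5 + k) - 5) = 1/k)
(M(1) + 151)*2 = (1/1 + 151)*2 = (1 + 151)*2 = 152*2 = 304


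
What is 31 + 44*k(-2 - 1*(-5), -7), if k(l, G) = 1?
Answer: 75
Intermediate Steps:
31 + 44*k(-2 - 1*(-5), -7) = 31 + 44*1 = 31 + 44 = 75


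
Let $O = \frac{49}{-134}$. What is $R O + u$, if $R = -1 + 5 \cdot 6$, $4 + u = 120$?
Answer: $\frac{14123}{134} \approx 105.4$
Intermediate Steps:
$u = 116$ ($u = -4 + 120 = 116$)
$O = - \frac{49}{134}$ ($O = 49 \left(- \frac{1}{134}\right) = - \frac{49}{134} \approx -0.36567$)
$R = 29$ ($R = -1 + 30 = 29$)
$R O + u = 29 \left(- \frac{49}{134}\right) + 116 = - \frac{1421}{134} + 116 = \frac{14123}{134}$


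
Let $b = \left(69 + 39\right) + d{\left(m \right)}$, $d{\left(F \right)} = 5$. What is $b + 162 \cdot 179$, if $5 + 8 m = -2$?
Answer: $29111$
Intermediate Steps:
$m = - \frac{7}{8}$ ($m = - \frac{5}{8} + \frac{1}{8} \left(-2\right) = - \frac{5}{8} - \frac{1}{4} = - \frac{7}{8} \approx -0.875$)
$b = 113$ ($b = \left(69 + 39\right) + 5 = 108 + 5 = 113$)
$b + 162 \cdot 179 = 113 + 162 \cdot 179 = 113 + 28998 = 29111$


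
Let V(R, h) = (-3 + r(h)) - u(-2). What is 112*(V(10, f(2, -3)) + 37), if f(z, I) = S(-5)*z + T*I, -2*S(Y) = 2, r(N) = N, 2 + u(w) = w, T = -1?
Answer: 4368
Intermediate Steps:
u(w) = -2 + w
S(Y) = -1 (S(Y) = -1/2*2 = -1)
f(z, I) = -I - z (f(z, I) = -z - I = -I - z)
V(R, h) = 1 + h (V(R, h) = (-3 + h) - (-2 - 2) = (-3 + h) - 1*(-4) = (-3 + h) + 4 = 1 + h)
112*(V(10, f(2, -3)) + 37) = 112*((1 + (-1*(-3) - 1*2)) + 37) = 112*((1 + (3 - 2)) + 37) = 112*((1 + 1) + 37) = 112*(2 + 37) = 112*39 = 4368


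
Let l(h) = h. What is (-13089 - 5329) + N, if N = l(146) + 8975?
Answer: -9297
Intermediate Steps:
N = 9121 (N = 146 + 8975 = 9121)
(-13089 - 5329) + N = (-13089 - 5329) + 9121 = -18418 + 9121 = -9297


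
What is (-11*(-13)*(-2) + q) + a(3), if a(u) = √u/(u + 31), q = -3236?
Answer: -3522 + √3/34 ≈ -3521.9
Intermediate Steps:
a(u) = √u/(31 + u)
(-11*(-13)*(-2) + q) + a(3) = (-11*(-13)*(-2) - 3236) + √3/(31 + 3) = (143*(-2) - 3236) + √3/34 = (-286 - 3236) + √3*(1/34) = -3522 + √3/34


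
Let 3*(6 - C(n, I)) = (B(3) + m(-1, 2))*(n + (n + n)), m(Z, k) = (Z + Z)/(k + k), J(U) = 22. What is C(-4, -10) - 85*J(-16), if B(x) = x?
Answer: -1854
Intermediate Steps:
m(Z, k) = Z/k (m(Z, k) = (2*Z)/((2*k)) = (2*Z)*(1/(2*k)) = Z/k)
C(n, I) = 6 - 5*n/2 (C(n, I) = 6 - (3 - 1/2)*(n + (n + n))/3 = 6 - (3 - 1*1/2)*(n + 2*n)/3 = 6 - (3 - 1/2)*3*n/3 = 6 - 5*3*n/6 = 6 - 5*n/2)
C(-4, -10) - 85*J(-16) = (6 - 5/2*(-4)) - 85*22 = (6 + 10) - 1870 = 16 - 1870 = -1854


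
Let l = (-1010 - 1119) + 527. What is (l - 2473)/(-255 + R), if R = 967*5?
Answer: -815/916 ≈ -0.88974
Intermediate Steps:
R = 4835
l = -1602 (l = -2129 + 527 = -1602)
(l - 2473)/(-255 + R) = (-1602 - 2473)/(-255 + 4835) = -4075/4580 = -4075*1/4580 = -815/916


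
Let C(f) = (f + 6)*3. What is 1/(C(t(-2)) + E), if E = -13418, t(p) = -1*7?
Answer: -1/13421 ≈ -7.4510e-5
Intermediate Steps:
t(p) = -7
C(f) = 18 + 3*f (C(f) = (6 + f)*3 = 18 + 3*f)
1/(C(t(-2)) + E) = 1/((18 + 3*(-7)) - 13418) = 1/((18 - 21) - 13418) = 1/(-3 - 13418) = 1/(-13421) = -1/13421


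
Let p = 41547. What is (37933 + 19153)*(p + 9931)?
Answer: 2938673108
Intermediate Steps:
(37933 + 19153)*(p + 9931) = (37933 + 19153)*(41547 + 9931) = 57086*51478 = 2938673108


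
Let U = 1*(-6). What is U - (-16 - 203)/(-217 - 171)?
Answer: -2547/388 ≈ -6.5644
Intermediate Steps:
U = -6
U - (-16 - 203)/(-217 - 171) = -6 - (-16 - 203)/(-217 - 171) = -6 - (-219)/(-388) = -6 - (-219)*(-1)/388 = -6 - 1*219/388 = -6 - 219/388 = -2547/388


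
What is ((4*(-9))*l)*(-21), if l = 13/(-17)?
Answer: -9828/17 ≈ -578.12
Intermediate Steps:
l = -13/17 (l = 13*(-1/17) = -13/17 ≈ -0.76471)
((4*(-9))*l)*(-21) = ((4*(-9))*(-13/17))*(-21) = -36*(-13/17)*(-21) = (468/17)*(-21) = -9828/17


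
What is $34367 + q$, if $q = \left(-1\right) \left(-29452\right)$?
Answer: $63819$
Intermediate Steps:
$q = 29452$
$34367 + q = 34367 + 29452 = 63819$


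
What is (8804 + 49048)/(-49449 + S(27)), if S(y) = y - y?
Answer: -19284/16483 ≈ -1.1699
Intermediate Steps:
S(y) = 0
(8804 + 49048)/(-49449 + S(27)) = (8804 + 49048)/(-49449 + 0) = 57852/(-49449) = 57852*(-1/49449) = -19284/16483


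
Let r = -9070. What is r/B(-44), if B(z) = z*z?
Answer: -4535/968 ≈ -4.6849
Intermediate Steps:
B(z) = z²
r/B(-44) = -9070/((-44)²) = -9070/1936 = -9070*1/1936 = -4535/968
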